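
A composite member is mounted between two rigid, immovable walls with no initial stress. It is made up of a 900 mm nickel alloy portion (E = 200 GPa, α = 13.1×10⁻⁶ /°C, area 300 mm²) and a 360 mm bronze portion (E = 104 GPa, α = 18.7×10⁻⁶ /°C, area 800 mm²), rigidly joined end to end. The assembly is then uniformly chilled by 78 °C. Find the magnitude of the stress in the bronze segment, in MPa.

σ ≈ 93.4 MPa (tensile)

With the walls removed the bar would change length by δ_free = Σ αᵢΔT Lᵢ = 13.1×10⁻⁶×78×900 + 18.7×10⁻⁶×78×360 = 1.445 mm.
Since the ends are fixed, an axial force P builds up, equal in every segment, with P · Σ Lᵢ/(AᵢEᵢ) = δ_free.
The series flexibility is Σ Lᵢ/(AᵢEᵢ) = 900/(300×200×10³) + 360/(800×104×10³) = 1.933×10⁻⁵ mm/N.
Hence P = δ_free / Σ(L/AE) = 1.445/1.933×10⁻⁵ = 74.75 kN (tensile).
σ_{bronze} = P / A = 74750 / 800 = 93.44 MPa.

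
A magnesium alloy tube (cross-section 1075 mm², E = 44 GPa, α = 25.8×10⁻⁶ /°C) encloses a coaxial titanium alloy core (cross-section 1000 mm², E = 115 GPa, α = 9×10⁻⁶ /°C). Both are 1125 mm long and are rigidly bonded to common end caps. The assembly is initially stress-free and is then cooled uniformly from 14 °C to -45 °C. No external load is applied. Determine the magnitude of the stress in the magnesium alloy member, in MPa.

σ ≈ 30.9 MPa (tensile)

The magnesium alloy has the larger α, so on cooling it would change length more than the titanium alloy if both were free. The rigid plates force a common final length, so the magnesium alloy is put into tension and the titanium alloy into compression, with equal and opposite forces P (no external load).
Compatibility of the two members (thermal + elastic change equal): (α₁ − α₂)ΔT = P·[1/(A₁E₁) + 1/(A₂E₂)].
|α₁ − α₂|·ΔT = 16.8×10⁻⁶ × 59 = 0.0009912.
1/(A₁E₁) + 1/(A₂E₂) = 1/(1075×44×10³) + 1/(1000×115×10³) = 2.984×10⁻⁸ N⁻¹.
So P = 0.0009912 / 2.984×10⁻⁸ = 33.22 kN.
σ_{magnesium alloy} = P/A₁ = 33220/1075 = 30.9 MPa, tensile.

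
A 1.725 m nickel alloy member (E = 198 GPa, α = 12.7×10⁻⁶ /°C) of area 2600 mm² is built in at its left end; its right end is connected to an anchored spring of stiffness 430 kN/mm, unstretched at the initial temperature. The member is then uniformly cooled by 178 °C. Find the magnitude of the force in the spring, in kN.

If the spring were absent the member would shorten by αΔT L = 12.7×10⁻⁶ × 178 × 1725 = 3.9 mm.
Let P be the tensile force in the spring. The member extends elastically by PL/(AE) and the spring stretches by P/k; together these equal δ_free.
P [ L/(AE) + 1/k ] = δ_free → P [ 1725/(2600×198×10³) + 1/(430×10³) ] = 3.9.
P = 3.9 / 5.676×10⁻⁶ = 687000 N.

P ≈ 687 kN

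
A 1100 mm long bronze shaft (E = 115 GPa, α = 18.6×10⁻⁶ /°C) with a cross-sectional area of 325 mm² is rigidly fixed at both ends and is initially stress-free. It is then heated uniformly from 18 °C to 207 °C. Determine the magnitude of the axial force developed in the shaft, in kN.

P ≈ 131 kN (compressive)

Full restraint means ε = 0, so the stress is σ = EαΔT = 115×10³ × 18.6×10⁻⁶ × 189 = 404.3 MPa.
Axial force P = σA = 404.3 × 325 = 131400 N = 131.4 kN, compressive.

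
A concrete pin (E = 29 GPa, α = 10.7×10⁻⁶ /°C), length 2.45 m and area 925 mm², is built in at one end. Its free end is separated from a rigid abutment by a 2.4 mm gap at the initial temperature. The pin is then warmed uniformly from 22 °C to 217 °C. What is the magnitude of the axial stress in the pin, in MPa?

σ ≈ 32.1 MPa (compressive)

If the wall were absent the pin would grow by αΔT L = 10.7×10⁻⁶ × 195 × 2450 = 5.112 mm.
The gap closes (δ_free > 2.4 mm) and the wall then resists a further 5.112 − 2.4 = 2.712 mm of expansion.
So σ = E(δ_free − g)/L = 29×10³ × 2.712/2450 = 32.1 MPa.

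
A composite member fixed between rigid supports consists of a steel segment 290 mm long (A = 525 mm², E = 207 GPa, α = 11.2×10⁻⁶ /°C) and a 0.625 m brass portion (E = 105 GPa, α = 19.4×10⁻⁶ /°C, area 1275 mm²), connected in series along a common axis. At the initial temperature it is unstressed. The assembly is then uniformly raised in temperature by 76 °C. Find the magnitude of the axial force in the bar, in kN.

P ≈ 159 kN (compressive)

With the walls removed the bar would change length by δ_free = Σ αᵢΔT Lᵢ = 11.2×10⁻⁶×76×290 + 19.4×10⁻⁶×76×625 = 1.168 mm.
The rigid supports impose zero overall length change; the single axial force P common to all segments must satisfy P Σ Lᵢ/(AᵢEᵢ) = δ_free.
The series flexibility is Σ Lᵢ/(AᵢEᵢ) = 290/(525×207×10³) + 625/(1275×105×10³) = 7.337×10⁻⁶ mm/N.
So P = 1.168 / 7.337×10⁻⁶ = 159.2 kN, compressive.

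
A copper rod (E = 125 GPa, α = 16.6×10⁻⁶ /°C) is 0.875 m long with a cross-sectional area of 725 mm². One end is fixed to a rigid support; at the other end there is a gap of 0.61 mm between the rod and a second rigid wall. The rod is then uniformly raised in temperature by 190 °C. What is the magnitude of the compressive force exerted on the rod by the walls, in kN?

P ≈ 223 kN

If the wall were absent the rod would grow by αΔT L = 16.6×10⁻⁶ × 190 × 875 = 2.76 mm.
The gap closes (δ_free > 0.61 mm) and the wall then resists a further 2.76 − 0.61 = 2.15 mm of expansion.
That suppressed elongation corresponds to σ = E·Δ/L = 125×10³ × 2.15/875 = 307.1 MPa.
Force on the wall = σA = 307.1 × 725 mm² = 222.7 kN.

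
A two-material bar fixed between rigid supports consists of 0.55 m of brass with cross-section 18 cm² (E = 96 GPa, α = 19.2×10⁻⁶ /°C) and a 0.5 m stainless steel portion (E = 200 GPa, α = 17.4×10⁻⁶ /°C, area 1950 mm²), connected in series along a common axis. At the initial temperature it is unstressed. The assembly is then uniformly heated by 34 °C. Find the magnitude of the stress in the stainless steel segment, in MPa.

With the walls removed the bar would change length by δ_free = Σ αᵢΔT Lᵢ = 19.2×10⁻⁶×34×550 + 17.4×10⁻⁶×34×500 = 0.6548 mm.
The walls prevent any net length change, so an axial force P (same in every segment) develops. Compatibility: P · Σ Lᵢ/(AᵢEᵢ) = δ_free.
Σ Lᵢ/(AᵢEᵢ) = 550/(1800×96×10³) + 500/(1950×200×10³) = 4.465×10⁻⁶ mm/N.
P = 0.6548 / 4.465×10⁻⁶ = 146700 N = 146.7 kN, compressive.
σ_{stainless steel} = P / A = 146700 / 1950 = 75.21 MPa.

σ ≈ 75.2 MPa (compressive)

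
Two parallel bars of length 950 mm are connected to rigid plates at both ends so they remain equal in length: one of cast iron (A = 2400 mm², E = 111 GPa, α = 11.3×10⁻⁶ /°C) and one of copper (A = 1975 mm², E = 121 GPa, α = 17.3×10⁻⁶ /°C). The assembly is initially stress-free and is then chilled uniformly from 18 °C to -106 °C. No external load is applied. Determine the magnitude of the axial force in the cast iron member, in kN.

Both members must finish at the same length. With the larger α, the copper tends to over-contract; the plates restrain it, putting the copper in tension and the cast iron in compression. With no external load the two internal forces are equal and opposite, magnitude P.
Equating the net (thermal + elastic) strains gives |α₁ − α₂|·ΔT = P·[1/(A₁E₁) + 1/(A₂E₂)].
|α₁ − α₂|·ΔT = 6×10⁻⁶ × 124 = 0.000744.
1/(A₁E₁) + 1/(A₂E₂) = 1/(2400×111×10³) + 1/(1975×121×10³) = 7.938×10⁻⁹ N⁻¹.
P = 0.000744 / 7.938×10⁻⁹ = 93720 N = 93.72 kN.

P ≈ 93.7 kN (compressive in the cast iron)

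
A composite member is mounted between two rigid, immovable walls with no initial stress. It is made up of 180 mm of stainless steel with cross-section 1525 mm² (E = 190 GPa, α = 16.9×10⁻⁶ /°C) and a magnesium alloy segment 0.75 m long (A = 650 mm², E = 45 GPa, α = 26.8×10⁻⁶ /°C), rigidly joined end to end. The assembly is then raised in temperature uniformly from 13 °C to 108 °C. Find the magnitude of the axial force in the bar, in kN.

Free thermal expansion of the whole bar: Σ αᵢΔT Lᵢ = 16.9×10⁻⁶×95×180 + 26.8×10⁻⁶×95×750 = 2.198 mm.
The walls prevent any net length change, so an axial force P (same in every segment) develops. Compatibility: P · Σ Lᵢ/(AᵢEᵢ) = δ_free.
The series flexibility is Σ Lᵢ/(AᵢEᵢ) = 180/(1525×190×10³) + 750/(650×45×10³) = 2.626×10⁻⁵ mm/N.
P = 2.198 / 2.626×10⁻⁵ = 83710 N = 83.71 kN, compressive.

P ≈ 83.7 kN (compressive)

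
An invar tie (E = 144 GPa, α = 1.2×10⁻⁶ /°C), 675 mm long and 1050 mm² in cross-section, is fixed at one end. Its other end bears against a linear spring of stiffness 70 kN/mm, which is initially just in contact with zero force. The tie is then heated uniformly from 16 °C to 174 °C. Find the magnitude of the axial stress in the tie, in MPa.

σ ≈ 6.5 MPa (compressive)

Free thermal expansion: δ_free = αΔT L = 1.2×10⁻⁶ × 158 × 675 = 0.128 mm.
With a force P in the spring, the elastic change of the tie is PL/(AE) and that of the spring is P/k; compatibility requires their sum to equal δ_free.
P [ L/(AE) + 1/k ] = δ_free → P [ 675/(1050×144×10³) + 1/(70×10³) ] = 0.128.
P = 0.128 / 1.875×10⁻⁵ = 6826 N.
σ = P/A = 6826/1050 = 6.501 MPa.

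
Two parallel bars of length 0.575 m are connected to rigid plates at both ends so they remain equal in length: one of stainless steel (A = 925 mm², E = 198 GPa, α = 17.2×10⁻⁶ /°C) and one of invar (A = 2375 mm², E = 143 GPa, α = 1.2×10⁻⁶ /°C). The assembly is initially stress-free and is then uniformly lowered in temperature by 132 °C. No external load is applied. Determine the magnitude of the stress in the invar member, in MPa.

The stainless steel has the larger α, so on cooling it would change length more than the invar if both were free. The rigid plates force a common final length, so the stainless steel is put into tension and the invar into compression, with equal and opposite forces P (no external load).
Equating the net (thermal + elastic) strains gives |α₁ − α₂|·ΔT = P·[1/(A₁E₁) + 1/(A₂E₂)].
|α₁ − α₂|·ΔT = 16×10⁻⁶ × 132 = 0.002112.
1/(A₁E₁) + 1/(A₂E₂) = 1/(925×198×10³) + 1/(2375×143×10³) = 8.404×10⁻⁹ N⁻¹.
So P = 0.002112 / 8.404×10⁻⁹ = 251.3 kN.
σ_{invar} = P/A₂ = 251300/2375 = 105.8 MPa, compressive.

σ ≈ 106 MPa (compressive)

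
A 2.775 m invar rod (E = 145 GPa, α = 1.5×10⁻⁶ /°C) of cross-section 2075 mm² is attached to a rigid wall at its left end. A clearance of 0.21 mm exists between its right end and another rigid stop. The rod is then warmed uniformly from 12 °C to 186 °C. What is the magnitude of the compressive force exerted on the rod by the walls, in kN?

Unrestrained expansion: δ_free = αΔT L = 1.5×10⁻⁶ × 174 × 2775 = 0.7243 mm.
After closing the 0.21 mm clearance, 0.7243 − 0.21 = 0.5143 mm of expansion remains to be suppressed by the wall.
So σ = E(δ_free − g)/L = 145×10³ × 0.5143/2775 = 26.87 MPa.
P = σA = 26.87 × 2075 = 55.76 kN.

P ≈ 55.8 kN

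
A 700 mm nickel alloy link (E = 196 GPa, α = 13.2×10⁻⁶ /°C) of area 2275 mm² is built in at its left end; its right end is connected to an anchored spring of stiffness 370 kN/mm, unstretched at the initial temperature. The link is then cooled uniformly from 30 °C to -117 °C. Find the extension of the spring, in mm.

If the spring were absent the link would shorten by αΔT L = 13.2×10⁻⁶ × 147 × 700 = 1.358 mm.
Let P be the tensile force in the spring. The link extends elastically by PL/(AE) and the spring stretches by P/k; together these equal δ_free.
P [ L/(AE) + 1/k ] = δ_free → P [ 700/(2275×196×10³) + 1/(370×10³) ] = 1.358.
P = 1.358 / 4.273×10⁻⁶ = 317900 N.
Spring extension = P/k = 317900/(370×10³) = 0.8592 mm.

δ ≈ 0.859 mm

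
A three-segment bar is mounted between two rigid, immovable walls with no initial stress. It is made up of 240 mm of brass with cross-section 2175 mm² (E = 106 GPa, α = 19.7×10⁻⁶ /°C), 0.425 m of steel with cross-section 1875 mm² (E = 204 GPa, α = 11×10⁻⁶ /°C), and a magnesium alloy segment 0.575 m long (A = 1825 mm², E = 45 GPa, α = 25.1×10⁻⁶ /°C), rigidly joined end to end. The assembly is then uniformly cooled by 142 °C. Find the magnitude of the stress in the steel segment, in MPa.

σ ≈ 197 MPa (tensile)

Free thermal contraction of the whole bar: Σ αᵢΔT Lᵢ = 19.7×10⁻⁶×142×240 + 11×10⁻⁶×142×425 + 25.1×10⁻⁶×142×575 = 3.385 mm.
The walls prevent any net length change, so an axial force P (same in every segment) develops. Compatibility: P · Σ Lᵢ/(AᵢEᵢ) = δ_free.
The series flexibility is Σ Lᵢ/(AᵢEᵢ) = 240/(2175×106×10³) + 425/(1875×204×10³) + 575/(1825×45×10³) = 9.154×10⁻⁶ mm/N.
Hence P = δ_free / Σ(L/AE) = 3.385/9.154×10⁻⁶ = 369.8 kN (tensile).
σ_{steel} = P / A = 369800 / 1875 = 197.2 MPa.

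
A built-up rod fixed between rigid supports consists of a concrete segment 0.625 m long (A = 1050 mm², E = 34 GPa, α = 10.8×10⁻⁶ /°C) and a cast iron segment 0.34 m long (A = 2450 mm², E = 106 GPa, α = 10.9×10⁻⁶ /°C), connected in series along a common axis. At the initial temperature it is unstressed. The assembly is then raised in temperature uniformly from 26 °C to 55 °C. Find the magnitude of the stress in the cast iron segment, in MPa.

With the walls removed the bar would change length by δ_free = Σ αᵢΔT Lᵢ = 10.8×10⁻⁶×29×625 + 10.9×10⁻⁶×29×340 = 0.3032 mm.
The walls prevent any net length change, so an axial force P (same in every segment) develops. Compatibility: P · Σ Lᵢ/(AᵢEᵢ) = δ_free.
The series flexibility is Σ Lᵢ/(AᵢEᵢ) = 625/(1050×34×10³) + 340/(2450×106×10³) = 1.882×10⁻⁵ mm/N.
Hence P = δ_free / Σ(L/AE) = 0.3032/1.882×10⁻⁵ = 16.12 kN (compressive).
σ_{cast iron} = P / A = 16120 / 2450 = 6.578 MPa.

σ ≈ 6.58 MPa (compressive)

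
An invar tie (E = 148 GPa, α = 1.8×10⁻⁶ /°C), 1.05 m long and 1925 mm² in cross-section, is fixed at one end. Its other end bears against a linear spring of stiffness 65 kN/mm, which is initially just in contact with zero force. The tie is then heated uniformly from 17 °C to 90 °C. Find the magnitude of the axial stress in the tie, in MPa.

σ ≈ 3.76 MPa (compressive)

If the spring were absent the tie would lengthen by αΔT L = 1.8×10⁻⁶ × 73 × 1050 = 0.138 mm.
Let P be the compressive force at the spring. The tie shortens elastically by PL/(AE) and the spring compresses by P/k; together these equal δ_free.
P [ L/(AE) + 1/k ] = δ_free → P [ 1050/(1925×148×10³) + 1/(65×10³) ] = 0.138.
P = 0.138 / 1.907×10⁻⁵ = 7235 N.
σ = P/A = 7235/1925 = 3.758 MPa.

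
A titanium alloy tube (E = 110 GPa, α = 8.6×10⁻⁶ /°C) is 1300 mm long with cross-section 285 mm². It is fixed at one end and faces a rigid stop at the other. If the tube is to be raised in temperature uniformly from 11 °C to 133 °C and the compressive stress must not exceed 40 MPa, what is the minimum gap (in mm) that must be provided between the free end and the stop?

With no wall the tube would lengthen by αΔT L = 8.6×10⁻⁶ × 122 × 1300 = 1.364 mm.
A stress of 40 MPa corresponds to the wall pushing the tube back by σL/E = 40×1300/(110×10³) = 0.4727 mm.
The gap must absorb the remainder: g_min = 1.364 − 0.4727 = 0.8912 mm.

g ≈ 0.891 mm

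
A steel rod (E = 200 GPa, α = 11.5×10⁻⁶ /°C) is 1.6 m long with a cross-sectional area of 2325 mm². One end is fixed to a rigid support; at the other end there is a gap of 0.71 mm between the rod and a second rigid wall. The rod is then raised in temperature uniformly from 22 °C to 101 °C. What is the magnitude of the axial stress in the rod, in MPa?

σ ≈ 93 MPa (compressive)

If the wall were absent the rod would grow by αΔT L = 11.5×10⁻⁶ × 79 × 1600 = 1.454 mm.
After closing the 0.71 mm clearance, 1.454 − 0.71 = 0.7436 mm of expansion remains to be suppressed by the wall.
So σ = E(δ_free − g)/L = 200×10³ × 0.7436/1600 = 92.95 MPa.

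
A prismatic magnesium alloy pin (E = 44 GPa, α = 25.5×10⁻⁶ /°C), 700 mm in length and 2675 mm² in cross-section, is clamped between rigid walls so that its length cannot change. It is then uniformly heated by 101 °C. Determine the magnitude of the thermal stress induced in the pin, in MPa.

Because both ends are immovable the net strain is zero, and the suppressed thermal strain is αΔT = 25.5×10⁻⁶ × 101 = 2575.5×10⁻⁶.
The stress required to suppress this strain is σ = Eε = 44×10³ × 2575.5×10⁻⁶ = 113.3 MPa, compressive since the pin is trying to expand.

σ ≈ 113 MPa (compressive)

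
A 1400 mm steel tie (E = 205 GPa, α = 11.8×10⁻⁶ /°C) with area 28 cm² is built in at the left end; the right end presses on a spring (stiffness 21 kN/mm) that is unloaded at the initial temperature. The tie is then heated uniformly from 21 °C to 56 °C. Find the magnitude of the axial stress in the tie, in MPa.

σ ≈ 4.13 MPa (compressive)

Free thermal expansion: δ_free = αΔT L = 11.8×10⁻⁶ × 35 × 1400 = 0.5782 mm.
Let P be the compressive force at the spring. The tie shortens elastically by PL/(AE) and the spring compresses by P/k; together these equal δ_free.
P [ L/(AE) + 1/k ] = δ_free → P [ 1400/(2800×205×10³) + 1/(21×10³) ] = 0.5782.
P = 0.5782 / 5.006×10⁻⁵ = 11550 N.
σ = P/A = 11550/2800 = 4.125 MPa.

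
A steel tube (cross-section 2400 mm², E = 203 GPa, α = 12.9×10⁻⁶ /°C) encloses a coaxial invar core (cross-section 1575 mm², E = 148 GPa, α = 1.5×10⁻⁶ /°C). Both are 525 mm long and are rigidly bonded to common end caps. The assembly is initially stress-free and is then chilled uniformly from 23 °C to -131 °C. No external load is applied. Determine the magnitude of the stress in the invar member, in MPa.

Both members must finish at the same length. With the larger α, the steel tends to over-contract; the plates restrain it, putting the steel in tension and the invar in compression. With no external load the two internal forces are equal and opposite, magnitude P.
Setting the final lengths equal and cancelling L: (α₁ − α₂)ΔT = P/(A₁E₁) + P/(A₂E₂).
|α₁ − α₂|·ΔT = 11.4×10⁻⁶ × 154 = 0.001756.
1/(A₁E₁) + 1/(A₂E₂) = 1/(2400×203×10³) + 1/(1575×148×10³) = 6.343×10⁻⁹ N⁻¹.
So P = 0.001756 / 6.343×10⁻⁹ = 276.8 kN.
σ_{invar} = P/A₂ = 276800/1575 = 175.7 MPa, compressive.

σ ≈ 176 MPa (compressive)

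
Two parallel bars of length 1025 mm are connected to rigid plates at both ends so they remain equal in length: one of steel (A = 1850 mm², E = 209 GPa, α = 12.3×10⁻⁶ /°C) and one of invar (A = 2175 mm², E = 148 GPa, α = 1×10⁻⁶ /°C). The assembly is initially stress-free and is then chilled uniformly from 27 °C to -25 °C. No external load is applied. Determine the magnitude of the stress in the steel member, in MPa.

σ ≈ 55.8 MPa (tensile)

Equilibrium of a rigid end plate with no external load gives equal and opposite internal forces ±P in the two members. Since α_{steel} > α_{invar}, cooling drives the steel into tension and the invar into compression.
Compatibility of the two members (thermal + elastic change equal): (α₁ − α₂)ΔT = P·[1/(A₁E₁) + 1/(A₂E₂)].
|α₁ − α₂|·ΔT = 11.3×10⁻⁶ × 52 = 0.0005876.
1/(A₁E₁) + 1/(A₂E₂) = 1/(1850×209×10³) + 1/(2175×148×10³) = 5.693×10⁻⁹ N⁻¹.
So P = 0.0005876 / 5.693×10⁻⁹ = 103.2 kN.
σ_{steel} = P/A₁ = 103200/1850 = 55.79 MPa, tensile.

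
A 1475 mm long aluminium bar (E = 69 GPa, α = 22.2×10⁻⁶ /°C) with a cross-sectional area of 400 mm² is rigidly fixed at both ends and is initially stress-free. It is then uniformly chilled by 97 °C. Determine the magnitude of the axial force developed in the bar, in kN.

Full restraint means ε = 0, so the stress is σ = EαΔT = 69×10³ × 22.2×10⁻⁶ × 97 = 148.6 MPa.
Axial force P = σA = 148.6 × 400 = 59430 N = 59.43 kN, tensile.

P ≈ 59.4 kN (tensile)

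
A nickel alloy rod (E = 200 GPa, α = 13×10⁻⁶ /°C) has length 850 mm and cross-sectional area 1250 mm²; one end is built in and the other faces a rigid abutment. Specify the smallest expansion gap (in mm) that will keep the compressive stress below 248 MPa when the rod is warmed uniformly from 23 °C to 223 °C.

With no wall the rod would lengthen by αΔT L = 13×10⁻⁶ × 200 × 850 = 2.21 mm.
At the allowable stress the elastic shortening the wall may impose is σL/E = 248 × 850 / (200×10³) = 1.054 mm.
So the gap has to take up the difference, g_min = δ_free − σL/E = 2.21 − 1.054 = 1.156 mm.

g ≈ 1.16 mm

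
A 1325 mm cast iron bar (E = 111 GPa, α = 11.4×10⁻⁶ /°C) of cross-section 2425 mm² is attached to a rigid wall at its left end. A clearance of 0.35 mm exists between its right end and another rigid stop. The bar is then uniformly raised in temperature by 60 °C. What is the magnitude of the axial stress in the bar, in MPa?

σ ≈ 46.6 MPa (compressive)

If the wall were absent the bar would grow by αΔT L = 11.4×10⁻⁶ × 60 × 1325 = 0.9063 mm.
After closing the 0.35 mm clearance, 0.9063 − 0.35 = 0.5563 mm of expansion remains to be suppressed by the wall.
Compatibility: PL/(AE) = 0.5563 mm, so σ = P/A = E × (0.5563/1325) = 46.6 MPa.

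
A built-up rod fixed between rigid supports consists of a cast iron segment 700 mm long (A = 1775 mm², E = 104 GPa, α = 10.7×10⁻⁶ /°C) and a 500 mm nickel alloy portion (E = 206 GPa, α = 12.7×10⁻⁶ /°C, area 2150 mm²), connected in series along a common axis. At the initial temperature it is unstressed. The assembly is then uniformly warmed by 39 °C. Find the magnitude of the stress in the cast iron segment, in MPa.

σ ≈ 61.8 MPa (compressive)

If the supports were absent, the total length change would be Σ αᵢΔT Lᵢ = 10.7×10⁻⁶×39×700 + 12.7×10⁻⁶×39×500 = 0.5398 mm.
Since the ends are fixed, an axial force P builds up, equal in every segment, with P · Σ Lᵢ/(AᵢEᵢ) = δ_free.
Σ Lᵢ/(AᵢEᵢ) = 700/(1775×104×10³) + 500/(2150×206×10³) = 4.921×10⁻⁶ mm/N.
So P = 0.5398 / 4.921×10⁻⁶ = 109.7 kN, compressive.
σ_{cast iron} = P / A = 109700 / 1775 = 61.8 MPa.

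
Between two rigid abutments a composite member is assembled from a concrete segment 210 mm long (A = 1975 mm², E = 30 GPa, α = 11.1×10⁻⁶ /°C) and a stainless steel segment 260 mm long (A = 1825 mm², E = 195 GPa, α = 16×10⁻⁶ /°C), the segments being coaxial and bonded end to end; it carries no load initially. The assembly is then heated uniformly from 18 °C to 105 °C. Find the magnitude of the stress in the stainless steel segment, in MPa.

σ ≈ 72.4 MPa (compressive)

With the walls removed the bar would change length by δ_free = Σ αᵢΔT Lᵢ = 11.1×10⁻⁶×87×210 + 16×10⁻⁶×87×260 = 0.5647 mm.
The rigid supports impose zero overall length change; the single axial force P common to all segments must satisfy P Σ Lᵢ/(AᵢEᵢ) = δ_free.
The series flexibility is Σ Lᵢ/(AᵢEᵢ) = 210/(1975×30×10³) + 260/(1825×195×10³) = 4.275×10⁻⁶ mm/N.
Hence P = δ_free / Σ(L/AE) = 0.5647/4.275×10⁻⁶ = 132.1 kN (compressive).
σ_{stainless steel} = P / A = 132100 / 1825 = 72.38 MPa.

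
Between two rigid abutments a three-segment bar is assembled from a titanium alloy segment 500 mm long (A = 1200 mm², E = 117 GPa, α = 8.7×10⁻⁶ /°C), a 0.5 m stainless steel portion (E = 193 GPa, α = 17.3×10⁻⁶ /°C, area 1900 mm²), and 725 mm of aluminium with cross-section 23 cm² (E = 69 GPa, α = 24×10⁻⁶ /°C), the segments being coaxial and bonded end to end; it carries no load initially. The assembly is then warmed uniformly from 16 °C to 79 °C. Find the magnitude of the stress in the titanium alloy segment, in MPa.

With the walls removed the bar would change length by δ_free = Σ αᵢΔT Lᵢ = 8.7×10⁻⁶×63×500 + 17.3×10⁻⁶×63×500 + 24×10⁻⁶×63×725 = 1.915 mm.
Since the ends are fixed, an axial force P builds up, equal in every segment, with P · Σ Lᵢ/(AᵢEᵢ) = δ_free.
The series flexibility is Σ Lᵢ/(AᵢEᵢ) = 500/(1200×117×10³) + 500/(1900×193×10³) + 725/(2300×69×10³) = 9.493×10⁻⁶ mm/N.
Hence P = δ_free / Σ(L/AE) = 1.915/9.493×10⁻⁶ = 201.7 kN (compressive).
σ_{titanium alloy} = P / A = 201700 / 1200 = 168.1 MPa.

σ ≈ 168 MPa (compressive)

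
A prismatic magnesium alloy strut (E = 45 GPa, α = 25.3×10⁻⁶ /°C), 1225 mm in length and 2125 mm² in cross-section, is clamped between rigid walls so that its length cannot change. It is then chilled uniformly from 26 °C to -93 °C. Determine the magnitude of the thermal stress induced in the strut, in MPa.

σ ≈ 135 MPa (tensile)

With length fixed, the mechanical strain must cancel the thermal strain αΔT = 25.3×10⁻⁶ × 119 = 3010.7×10⁻⁶.
σ = EαΔT = 45×10³ × 25.3×10⁻⁶ × 119 = 135.5 MPa (tensile; the strut is trying to contract).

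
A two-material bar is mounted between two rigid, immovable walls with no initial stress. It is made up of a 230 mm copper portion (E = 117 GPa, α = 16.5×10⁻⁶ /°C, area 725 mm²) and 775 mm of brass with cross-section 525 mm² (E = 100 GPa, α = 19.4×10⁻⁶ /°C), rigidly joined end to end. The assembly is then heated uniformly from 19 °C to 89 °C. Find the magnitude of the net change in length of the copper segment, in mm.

If the supports were absent, the total length change would be Σ αᵢΔT Lᵢ = 16.5×10⁻⁶×70×230 + 19.4×10⁻⁶×70×775 = 1.318 mm.
Since the ends are fixed, an axial force P builds up, equal in every segment, with P · Σ Lᵢ/(AᵢEᵢ) = δ_free.
Σ Lᵢ/(AᵢEᵢ) = 230/(725×117×10³) + 775/(525×100×10³) = 1.747×10⁻⁵ mm/N.
P = 1.318 / 1.747×10⁻⁵ = 75430 N = 75.43 kN, compressive.
For the copper segment, free thermal change = 16.5×10⁻⁶×70×230 = 0.2656 mm and elastic change from P = 75430×230/(725×117×10³) = 0.2045 mm; these oppose, so the net change is 0.0611 mm (segment lengthens).

|ΔL| ≈ 0.0611 mm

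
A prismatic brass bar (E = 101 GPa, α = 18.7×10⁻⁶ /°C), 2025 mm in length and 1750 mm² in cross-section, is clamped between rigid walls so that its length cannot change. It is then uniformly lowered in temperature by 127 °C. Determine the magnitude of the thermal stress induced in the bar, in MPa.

The supports are rigid, so the total axial strain is zero. The restrained thermal strain is ε = αΔT = 18.7×10⁻⁶ × 127 = 2374.9×10⁻⁶.
Hence σ = E·αΔT = 101×10³ × 2374.9×10⁻⁶ = 239.9 MPa, tensile.

σ ≈ 240 MPa (tensile)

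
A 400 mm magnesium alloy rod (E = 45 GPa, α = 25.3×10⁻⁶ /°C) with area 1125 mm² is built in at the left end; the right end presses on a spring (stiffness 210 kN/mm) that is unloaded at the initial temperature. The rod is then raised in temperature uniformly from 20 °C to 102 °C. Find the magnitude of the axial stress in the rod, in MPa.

σ ≈ 58.3 MPa (compressive)

Free thermal expansion: δ_free = αΔT L = 25.3×10⁻⁶ × 82 × 400 = 0.8298 mm.
Let P be the compressive force at the spring. The rod shortens elastically by PL/(AE) and the spring compresses by P/k; together these equal δ_free.
P [ L/(AE) + 1/k ] = δ_free → P [ 400/(1125×45×10³) + 1/(210×10³) ] = 0.8298.
P = 0.8298 / 1.266×10⁻⁵ = 65530 N.
σ = P/A = 65530/1125 = 58.25 MPa.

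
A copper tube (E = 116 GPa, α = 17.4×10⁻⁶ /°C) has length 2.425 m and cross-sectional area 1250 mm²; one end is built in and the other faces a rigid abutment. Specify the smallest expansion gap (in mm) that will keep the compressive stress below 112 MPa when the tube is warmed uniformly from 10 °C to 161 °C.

g ≈ 4.03 mm

Free expansion if unrestrained: δ_free = αΔT L = 17.4×10⁻⁶ × 151 × 2425 = 6.371 mm.
A stress of 112 MPa corresponds to the wall pushing the tube back by σL/E = 112×2425/(116×10³) = 2.341 mm.
The gap must absorb the remainder: g_min = 6.371 − 2.341 = 4.03 mm.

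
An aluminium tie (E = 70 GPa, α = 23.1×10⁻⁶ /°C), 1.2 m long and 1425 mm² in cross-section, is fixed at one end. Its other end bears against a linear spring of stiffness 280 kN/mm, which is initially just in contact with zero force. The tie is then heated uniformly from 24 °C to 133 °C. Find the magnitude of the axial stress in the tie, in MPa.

σ ≈ 136 MPa (compressive)

The unrestrained thermal change is αΔT L = 23.1×10⁻⁶ × 109 × 1200 = 3.021 mm.
Let P be the compressive force at the spring. The tie shortens elastically by PL/(AE) and the spring compresses by P/k; together these equal δ_free.
P [ L/(AE) + 1/k ] = δ_free → P [ 1200/(1425×70×10³) + 1/(280×10³) ] = 3.021.
P = 3.021 / 1.56×10⁻⁵ = 193700 N.
σ = P/A = 193700/1425 = 135.9 MPa.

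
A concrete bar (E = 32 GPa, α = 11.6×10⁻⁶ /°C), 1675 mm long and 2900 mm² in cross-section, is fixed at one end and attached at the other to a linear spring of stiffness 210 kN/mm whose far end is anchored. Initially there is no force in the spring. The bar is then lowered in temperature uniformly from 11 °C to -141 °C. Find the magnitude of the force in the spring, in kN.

If the spring were absent the bar would shorten by αΔT L = 11.6×10⁻⁶ × 152 × 1675 = 2.953 mm.
Let P be the tensile force in the spring. The bar extends elastically by PL/(AE) and the spring stretches by P/k; together these equal δ_free.
So P = δ_free / [L/(AE) + 1/k] = 2.953 / [ 1675/(2900×32×10³) + 1/(210×10³) ].
P = 2.953 / 2.281×10⁻⁵ = 129500 N.

P ≈ 129 kN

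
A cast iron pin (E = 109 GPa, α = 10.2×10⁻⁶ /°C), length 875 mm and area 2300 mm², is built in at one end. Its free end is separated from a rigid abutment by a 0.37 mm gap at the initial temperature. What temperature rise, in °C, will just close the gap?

The gap closes when αΔT L = 0.37 mm, since the pin is still unstressed at that instant.
So ΔT = g/(αL) = 0.37/(10.2×10⁻⁶ × 875) = 41.46 °C.

ΔT ≈ 41.5 °C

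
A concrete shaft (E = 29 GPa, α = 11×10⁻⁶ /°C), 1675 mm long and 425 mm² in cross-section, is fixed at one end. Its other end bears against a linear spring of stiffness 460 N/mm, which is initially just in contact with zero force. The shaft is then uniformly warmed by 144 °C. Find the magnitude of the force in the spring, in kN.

Free thermal expansion: δ_free = αΔT L = 11×10⁻⁶ × 144 × 1675 = 2.653 mm.
Let P be the compressive force at the spring. The shaft shortens elastically by PL/(AE) and the spring compresses by P/k; together these equal δ_free.
P [ L/(AE) + 1/k ] = δ_free → P [ 1675/(425×29×10³) + 1/(460) ] = 2.653.
P = 2.653 / 0.00231 = 1149 N.

P ≈ 1.15 kN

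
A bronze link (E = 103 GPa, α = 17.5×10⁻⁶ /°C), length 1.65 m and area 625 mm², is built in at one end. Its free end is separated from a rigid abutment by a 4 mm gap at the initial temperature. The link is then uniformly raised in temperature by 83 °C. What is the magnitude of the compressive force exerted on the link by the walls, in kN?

P ≈ 0 kN

Unrestrained expansion: δ_free = αΔT L = 17.5×10⁻⁶ × 83 × 1650 = 2.397 mm.
Since δ_free = 2.4 mm is less than the 4 mm gap, the link never touches the wall. No axial force develops.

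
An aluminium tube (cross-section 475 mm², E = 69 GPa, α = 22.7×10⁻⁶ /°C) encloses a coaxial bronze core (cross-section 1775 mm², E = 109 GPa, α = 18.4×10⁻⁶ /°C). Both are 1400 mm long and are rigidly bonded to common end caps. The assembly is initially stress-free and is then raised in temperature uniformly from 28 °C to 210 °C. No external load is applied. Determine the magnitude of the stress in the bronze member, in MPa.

Both members must finish at the same length. With the larger α, the aluminium tends to over-expand; the plates restrain it, putting the aluminium in compression and the bronze in tension. With no external load the two internal forces are equal and opposite, magnitude P.
Compatibility of the two members (thermal + elastic change equal): (α₁ − α₂)ΔT = P·[1/(A₁E₁) + 1/(A₂E₂)].
|α₁ − α₂|·ΔT = 4.3×10⁻⁶ × 182 = 0.0007826.
1/(A₁E₁) + 1/(A₂E₂) = 1/(475×69×10³) + 1/(1775×109×10³) = 3.568×10⁻⁸ N⁻¹.
So P = 0.0007826 / 3.568×10⁻⁸ = 21.93 kN.
σ_{bronze} = P/A₂ = 21930/1775 = 12.36 MPa, tensile.

σ ≈ 12.4 MPa (tensile)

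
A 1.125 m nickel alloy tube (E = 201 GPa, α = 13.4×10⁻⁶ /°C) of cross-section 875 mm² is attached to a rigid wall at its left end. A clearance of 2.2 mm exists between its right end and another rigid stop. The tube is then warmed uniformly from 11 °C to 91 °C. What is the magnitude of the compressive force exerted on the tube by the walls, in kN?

P ≈ 0 kN

Unrestrained expansion: δ_free = αΔT L = 13.4×10⁻⁶ × 80 × 1125 = 1.206 mm.
Since δ_free = 1.21 mm is less than the 2.2 mm gap, the tube never touches the wall. No axial force develops.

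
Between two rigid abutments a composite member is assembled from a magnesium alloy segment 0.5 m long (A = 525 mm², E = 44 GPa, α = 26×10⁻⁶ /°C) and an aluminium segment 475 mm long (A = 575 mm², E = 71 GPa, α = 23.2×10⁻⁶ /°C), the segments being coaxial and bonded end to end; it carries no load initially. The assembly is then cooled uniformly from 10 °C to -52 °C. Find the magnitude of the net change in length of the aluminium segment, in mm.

With the walls removed the bar would change length by δ_free = Σ αᵢΔT Lᵢ = 26×10⁻⁶×62×500 + 23.2×10⁻⁶×62×475 = 1.489 mm.
Since the ends are fixed, an axial force P builds up, equal in every segment, with P · Σ Lᵢ/(AᵢEᵢ) = δ_free.
The series flexibility is Σ Lᵢ/(AᵢEᵢ) = 500/(525×44×10³) + 475/(575×71×10³) = 3.328×10⁻⁵ mm/N.
Hence P = δ_free / Σ(L/AE) = 1.489/3.328×10⁻⁵ = 44.75 kN (tensile).
For the aluminium segment, free thermal change = 23.2×10⁻⁶×62×475 = 0.6832 mm and elastic change from P = 44750×475/(575×71×10³) = 0.5207 mm; these oppose, so the net change is 0.163 mm (segment shortens).

|ΔL| ≈ 0.163 mm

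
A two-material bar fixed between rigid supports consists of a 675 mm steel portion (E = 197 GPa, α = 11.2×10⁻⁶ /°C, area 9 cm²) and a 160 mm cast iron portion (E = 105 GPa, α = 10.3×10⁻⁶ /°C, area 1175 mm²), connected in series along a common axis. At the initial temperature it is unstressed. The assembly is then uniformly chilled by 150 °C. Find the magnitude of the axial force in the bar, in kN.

P ≈ 271 kN (tensile)

Free thermal contraction of the whole bar: Σ αᵢΔT Lᵢ = 11.2×10⁻⁶×150×675 + 10.3×10⁻⁶×150×160 = 1.381 mm.
Since the ends are fixed, an axial force P builds up, equal in every segment, with P · Σ Lᵢ/(AᵢEᵢ) = δ_free.
Σ Lᵢ/(AᵢEᵢ) = 675/(900×197×10³) + 160/(1175×105×10³) = 5.104×10⁻⁶ mm/N.
Hence P = δ_free / Σ(L/AE) = 1.381/5.104×10⁻⁶ = 270.6 kN (tensile).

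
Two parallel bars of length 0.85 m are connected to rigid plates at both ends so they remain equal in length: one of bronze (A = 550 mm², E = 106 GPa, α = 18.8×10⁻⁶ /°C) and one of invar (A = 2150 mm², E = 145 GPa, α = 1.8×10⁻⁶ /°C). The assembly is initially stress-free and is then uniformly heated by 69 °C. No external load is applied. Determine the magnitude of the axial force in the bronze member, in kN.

P ≈ 57.6 kN (compressive in the bronze)

Both members must finish at the same length. With the larger α, the bronze tends to over-expand; the plates restrain it, putting the bronze in compression and the invar in tension. With no external load the two internal forces are equal and opposite, magnitude P.
Equating the net (thermal + elastic) strains gives |α₁ − α₂|·ΔT = P·[1/(A₁E₁) + 1/(A₂E₂)].
|α₁ − α₂|·ΔT = 17×10⁻⁶ × 69 = 0.001173.
1/(A₁E₁) + 1/(A₂E₂) = 1/(550×106×10³) + 1/(2150×145×10³) = 2.036×10⁻⁸ N⁻¹.
P = 0.001173 / 2.036×10⁻⁸ = 57610 N = 57.61 kN.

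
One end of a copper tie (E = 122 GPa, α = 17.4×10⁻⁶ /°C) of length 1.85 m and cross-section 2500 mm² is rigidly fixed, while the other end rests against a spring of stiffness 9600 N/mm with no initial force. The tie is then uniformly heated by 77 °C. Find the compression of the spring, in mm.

δ ≈ 2.34 mm

If the spring were absent the tie would lengthen by αΔT L = 17.4×10⁻⁶ × 77 × 1850 = 2.479 mm.
With a force P in the spring, the elastic change of the tie is PL/(AE) and that of the spring is P/k; compatibility requires their sum to equal δ_free.
So P = δ_free / [L/(AE) + 1/k] = 2.479 / [ 1850/(2500×122×10³) + 1/(9600) ].
P = 2.479 / 0.0001102 = 22490 N.
Spring compression = P/k = 22490/(9600) = 2.342 mm.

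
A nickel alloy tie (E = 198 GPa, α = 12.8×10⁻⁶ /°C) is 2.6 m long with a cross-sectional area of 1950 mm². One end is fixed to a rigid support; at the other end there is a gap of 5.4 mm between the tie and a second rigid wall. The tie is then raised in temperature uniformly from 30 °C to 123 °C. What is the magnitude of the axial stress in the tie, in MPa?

Unrestrained expansion: δ_free = αΔT L = 12.8×10⁻⁶ × 93 × 2600 = 3.095 mm.
This is smaller than the 5.4 mm clearance, so the tie expands freely without reaching the stop — the stress is zero.

σ ≈ 0 MPa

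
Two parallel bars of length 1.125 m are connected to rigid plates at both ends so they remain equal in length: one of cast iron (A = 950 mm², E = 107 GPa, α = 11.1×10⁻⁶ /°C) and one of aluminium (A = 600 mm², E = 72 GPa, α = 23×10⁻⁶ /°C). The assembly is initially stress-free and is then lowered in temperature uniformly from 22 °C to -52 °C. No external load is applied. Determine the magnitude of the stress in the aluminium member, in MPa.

The aluminium has the larger α, so on cooling it would change length more than the cast iron if both were free. The rigid plates force a common final length, so the aluminium is put into tension and the cast iron into compression, with equal and opposite forces P (no external load).
Compatibility of the two members (thermal + elastic change equal): (α₁ − α₂)ΔT = P·[1/(A₁E₁) + 1/(A₂E₂)].
|α₁ − α₂|·ΔT = 11.9×10⁻⁶ × 74 = 0.0008806.
1/(A₁E₁) + 1/(A₂E₂) = 1/(950×107×10³) + 1/(600×72×10³) = 3.299×10⁻⁸ N⁻¹.
P = 0.0008806 / 3.299×10⁻⁸ = 26700 N = 26.7 kN.
σ_{aluminium} = P/A₂ = 26700/600 = 44.49 MPa, tensile.

σ ≈ 44.5 MPa (tensile)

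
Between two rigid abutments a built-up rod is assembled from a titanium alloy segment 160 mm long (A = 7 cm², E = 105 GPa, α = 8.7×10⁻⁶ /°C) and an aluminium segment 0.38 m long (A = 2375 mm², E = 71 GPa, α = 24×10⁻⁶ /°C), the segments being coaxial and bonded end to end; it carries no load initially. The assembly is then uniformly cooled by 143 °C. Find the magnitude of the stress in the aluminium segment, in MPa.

σ ≈ 143 MPa (tensile)

Free thermal contraction of the whole bar: Σ αᵢΔT Lᵢ = 8.7×10⁻⁶×143×160 + 24×10⁻⁶×143×380 = 1.503 mm.
Since the ends are fixed, an axial force P builds up, equal in every segment, with P · Σ Lᵢ/(AᵢEᵢ) = δ_free.
The series flexibility is Σ Lᵢ/(AᵢEᵢ) = 160/(700×105×10³) + 380/(2375×71×10³) = 4.43×10⁻⁶ mm/N.
P = 1.503 / 4.43×10⁻⁶ = 339300 N = 339.3 kN, tensile.
σ_{aluminium} = P / A = 339300 / 2375 = 142.9 MPa.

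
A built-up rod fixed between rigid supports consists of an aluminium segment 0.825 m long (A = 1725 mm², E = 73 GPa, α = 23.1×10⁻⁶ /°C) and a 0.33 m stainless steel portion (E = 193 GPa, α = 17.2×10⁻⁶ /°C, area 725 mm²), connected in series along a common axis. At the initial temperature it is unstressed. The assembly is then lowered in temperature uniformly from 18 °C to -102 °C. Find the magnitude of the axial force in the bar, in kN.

With the walls removed the bar would change length by δ_free = Σ αᵢΔT Lᵢ = 23.1×10⁻⁶×120×825 + 17.2×10⁻⁶×120×330 = 2.968 mm.
The rigid supports impose zero overall length change; the single axial force P common to all segments must satisfy P Σ Lᵢ/(AᵢEᵢ) = δ_free.
The series flexibility is Σ Lᵢ/(AᵢEᵢ) = 825/(1725×73×10³) + 330/(725×193×10³) = 8.91×10⁻⁶ mm/N.
Hence P = δ_free / Σ(L/AE) = 2.968/8.91×10⁻⁶ = 333.1 kN (tensile).

P ≈ 333 kN (tensile)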